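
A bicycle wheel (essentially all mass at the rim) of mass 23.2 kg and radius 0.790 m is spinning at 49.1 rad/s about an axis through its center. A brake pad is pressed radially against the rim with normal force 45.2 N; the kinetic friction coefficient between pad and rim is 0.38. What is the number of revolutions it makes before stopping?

≈ 205 revolutions

I = MR² = (23.2)(0.790)² = 14.48 kg·m².
Friction force f = μN = (0.38)(45.2) = 17.18 N at the rim; torque magnitude τ = fR = 13.57 N·m, opposing ω.
|α| = τ/I = 13.57/14.48 = 0.9371 rad/s² (deceleration).
ω² = ω₀² − 2|α|θ with ω = 0 ⇒ θ = ω₀²/(2|α|) = 1286 rad = 204.7 rev.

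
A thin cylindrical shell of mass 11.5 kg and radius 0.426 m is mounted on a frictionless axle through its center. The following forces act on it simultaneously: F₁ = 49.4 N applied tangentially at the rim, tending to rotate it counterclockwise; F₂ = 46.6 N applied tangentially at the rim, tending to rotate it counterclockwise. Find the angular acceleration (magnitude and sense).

α ≈ 19.6 rad/s², counterclockwise

I = MR² = (11.5)(0.426)² = 2.087 kg·m².
Taking counterclockwise as positive: τ₁ = +(49.4)(0.426) = +21.04 N·m; τ₂ = +(46.6)(0.426) = +19.85 N·m.
Net torque τ = 40.90 N·m.
α = τ/I = 40.90/2.087 = 19.60 rad/s².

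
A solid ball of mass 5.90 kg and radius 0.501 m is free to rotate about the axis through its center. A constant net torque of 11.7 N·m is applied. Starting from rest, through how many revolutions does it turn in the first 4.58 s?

I = (2/5)MR² = (2/5)(5.90)(0.501)² = 0.5924 kg·m².
α = τ/I = 11.7/0.5924 = 19.75 rad/s².
θ = ½αt² = ½(19.75)(4.58)² = 207.2 rad.
Revolutions = θ/(2π) = 32.97.

≈ 33.0 revolutions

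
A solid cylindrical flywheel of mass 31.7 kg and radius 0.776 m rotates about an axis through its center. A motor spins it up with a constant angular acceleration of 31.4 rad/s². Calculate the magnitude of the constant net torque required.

I = ½MR² = (1/2)(31.7)(0.776)² = 9.544 kg·m².
τ = Iα = (9.544)(31.40) = 299.7 N·m.

τ ≈ 300 N·m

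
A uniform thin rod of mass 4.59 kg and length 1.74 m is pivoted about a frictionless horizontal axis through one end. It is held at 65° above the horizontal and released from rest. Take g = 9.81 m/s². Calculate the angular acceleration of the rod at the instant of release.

α ≈ 3.57 rad/s²

About the pivot, I = (1/3)ML² = (1/3)(4.59)(1.74)² = 4.632 kg·m².
The weight acts at the center, a distance L/2 = 0.8700 m from the pivot; τ = Mg(L/2) cos 65° = 16.56 N·m.
α = τ/I = 16.56/4.632 = 3.574 rad/s².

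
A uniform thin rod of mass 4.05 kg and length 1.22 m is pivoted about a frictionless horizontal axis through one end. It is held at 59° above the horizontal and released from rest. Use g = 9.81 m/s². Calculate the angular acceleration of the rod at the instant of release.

α ≈ 6.21 rad/s²

About the pivot, I = (1/3)ML² = (1/3)(4.05)(1.22)² = 2.009 kg·m².
The weight acts at the center, a distance L/2 = 0.6100 m from the pivot; τ = Mg(L/2) cos 59° = 12.48 N·m.
α = τ/I = 12.48/2.009 = 6.212 rad/s².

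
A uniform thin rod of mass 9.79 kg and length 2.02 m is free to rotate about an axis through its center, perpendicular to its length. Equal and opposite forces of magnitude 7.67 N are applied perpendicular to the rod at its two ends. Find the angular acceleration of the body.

I = (1/12)ML² = (1/12)(9.79)(2.02)² = 3.329 kg·m².
The couple gives τ = F·(L/2) + F·(L/2) = F L = (7.67)(2.02) = 15.49 N·m.
Newton's second law for rotation, τ = Iα, gives α = τ/I = 15.49/3.329 = 4.654 rad/s².

α ≈ 4.65 rad/s²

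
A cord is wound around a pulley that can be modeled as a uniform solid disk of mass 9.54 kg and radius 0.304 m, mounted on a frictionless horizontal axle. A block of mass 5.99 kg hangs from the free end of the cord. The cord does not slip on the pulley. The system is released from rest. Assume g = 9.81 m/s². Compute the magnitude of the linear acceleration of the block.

a ≈ 5.46 m/s²

I = ½MR² = (1/2)(9.54)(0.304)² = 0.4408 kg·m².
Block: mg − T = ma. Pulley: TR = Iα. No-slip: a = αR, so T = (I/R²)a = 4.770·a.
Then mg = (m + 4.770)a, so a = (5.99)(9.81)/(5.99 + 4.770) = 5.461 m/s².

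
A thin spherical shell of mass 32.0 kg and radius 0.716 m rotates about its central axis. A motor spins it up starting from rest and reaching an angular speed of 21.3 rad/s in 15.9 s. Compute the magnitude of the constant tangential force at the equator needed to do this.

I = (2/3)MR² = (2/3)(32.0)(0.716)² = 10.94 kg·m².
α = Δω/Δt = (21.3 − 0)/15.9 = 1.340 rad/s².
The required torque is τ = Iα = (10.94)(1.340) = 14.65 N·m.
A tangential force at the equator gives τ = FR, so F = τ/R = 14.65/0.716 = 20.46 N.

F ≈ 20.5 N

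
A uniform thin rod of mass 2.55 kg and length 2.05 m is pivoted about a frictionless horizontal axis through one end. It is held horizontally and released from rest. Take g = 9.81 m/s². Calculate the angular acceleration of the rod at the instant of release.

About the pivot, I = (1/3)ML² = (1/3)(2.55)(2.05)² = 3.572 kg·m².
The weight acts at the center, a distance L/2 = 1.025 m from the pivot; τ = Mg(L/2) = 25.64 N·m.
α = τ/I = 25.64/3.572 = 7.178 rad/s².

α ≈ 7.18 rad/s²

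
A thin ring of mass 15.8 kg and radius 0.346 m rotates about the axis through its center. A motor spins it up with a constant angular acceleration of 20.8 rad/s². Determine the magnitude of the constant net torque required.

I = MR² = (15.8)(0.346)² = 1.892 kg·m².
τ = Iα = (1.892)(20.80) = 39.34 N·m.

τ ≈ 39.3 N·m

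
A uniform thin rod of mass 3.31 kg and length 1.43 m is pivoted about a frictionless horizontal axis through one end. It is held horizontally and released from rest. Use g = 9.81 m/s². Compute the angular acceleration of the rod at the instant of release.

About the pivot, I = (1/3)ML² = (1/3)(3.31)(1.43)² = 2.256 kg·m².
The weight acts at the center, a distance L/2 = 0.7150 m from the pivot; τ = Mg(L/2) = 23.22 N·m.
α = τ/I = 23.22/2.256 = 10.29 rad/s².
(Equivalently α = (3g/(2L)) = 10.29 rad/s².)

α ≈ 10.3 rad/s²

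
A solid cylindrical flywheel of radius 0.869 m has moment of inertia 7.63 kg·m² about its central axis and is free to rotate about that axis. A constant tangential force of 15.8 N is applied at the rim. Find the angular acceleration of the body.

τ = F R = (15.8)(0.869) = 13.73 N·m.
From τ = Iα: α = 13.73/7.630 = 1.800 rad/s².

α ≈ 1.80 rad/s²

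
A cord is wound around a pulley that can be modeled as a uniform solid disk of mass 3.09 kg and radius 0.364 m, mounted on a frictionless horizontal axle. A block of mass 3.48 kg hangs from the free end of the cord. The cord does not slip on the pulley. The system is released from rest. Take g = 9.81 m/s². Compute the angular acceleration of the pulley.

I = ½MR² = (1/2)(3.09)(0.364)² = 0.2047 kg·m².
Block: mg − T = ma. Pulley: TR = Iα. No-slip: a = αR, so T = (I/R²)a = 1.545·a.
Then mg = (m + 1.545)a, so a = (3.48)(9.81)/(3.48 + 1.545) = 6.794 m/s².
α = a/R = 6.794/0.364 = 18.66 rad/s².

α ≈ 18.7 rad/s²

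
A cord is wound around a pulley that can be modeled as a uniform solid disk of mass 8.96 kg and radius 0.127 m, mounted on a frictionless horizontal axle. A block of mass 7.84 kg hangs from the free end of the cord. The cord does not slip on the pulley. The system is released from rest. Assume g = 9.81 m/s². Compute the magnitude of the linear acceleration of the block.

a ≈ 6.24 m/s²

I = ½MR² = (1/2)(8.96)(0.127)² = 0.07226 kg·m².
Block: mg − T = ma. Pulley: TR = Iα. No-slip: a = αR, so T = (I/R²)a = 4.480·a.
Then mg = (m + 4.480)a, so a = (7.84)(9.81)/(7.84 + 4.480) = 6.243 m/s².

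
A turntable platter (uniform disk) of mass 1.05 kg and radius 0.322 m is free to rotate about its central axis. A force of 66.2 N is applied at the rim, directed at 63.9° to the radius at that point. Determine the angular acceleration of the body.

I = ½MR² = (1/2)(1.05)(0.322)² = 0.05443 kg·m².
Only the tangential component produces torque: τ = F R sinθ = (66.2)(0.322) sin 63.9° = 19.14 N·m.
From τ = Iα: α = 19.14/0.05443 = 351.7 rad/s².

α ≈ 352 rad/s²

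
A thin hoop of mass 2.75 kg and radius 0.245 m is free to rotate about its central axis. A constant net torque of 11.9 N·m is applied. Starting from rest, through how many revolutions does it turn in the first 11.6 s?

I = MR² = (2.75)(0.245)² = 0.1651 kg·m².
α = τ/I = 11.9/0.1651 = 72.09 rad/s².
θ = ½αt² = ½(72.09)(11.6)² = 4850 rad.
Revolutions = θ/(2π) = 771.9.

≈ 772 revolutions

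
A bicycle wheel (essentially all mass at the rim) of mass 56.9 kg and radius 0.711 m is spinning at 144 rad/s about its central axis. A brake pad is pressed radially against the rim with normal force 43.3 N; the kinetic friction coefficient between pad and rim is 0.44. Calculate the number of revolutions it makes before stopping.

≈ 3500 revolutions

I = MR² = (56.9)(0.711)² = 28.76 kg·m².
Friction force f = μN = (0.44)(43.3) = 19.05 N at the rim; torque magnitude τ = fR = 13.55 N·m, opposing ω.
|α| = τ/I = 13.55/28.76 = 0.4709 rad/s² (deceleration).
ω² = ω₀² − 2|α|θ with ω = 0 ⇒ θ = ω₀²/(2|α|) = 22020 rad = 3504 rev.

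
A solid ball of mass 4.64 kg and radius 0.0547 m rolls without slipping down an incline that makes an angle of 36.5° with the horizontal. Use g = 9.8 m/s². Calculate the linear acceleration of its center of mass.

a ≈ 4.16 m/s²

Translation along the incline: Mg sinθ − f = Ma.
Rotation about the center: fR = Iα with I = (2/5)MR². No-slip gives a = αR, so f = (I/R²)a = (2/5)M a.
Substituting: Mg sinθ = (1 + 0.4000)Ma, so a = g sinθ/(1 + 0.4000) = (9.8) sin 36.5° / 1.400 = 4.164 m/s².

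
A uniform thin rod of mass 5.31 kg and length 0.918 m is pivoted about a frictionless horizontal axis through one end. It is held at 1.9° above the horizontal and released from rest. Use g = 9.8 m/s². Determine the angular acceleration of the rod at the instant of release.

About the pivot, I = (1/3)ML² = (1/3)(5.31)(0.918)² = 1.492 kg·m².
The weight acts at the center, a distance L/2 = 0.4590 m from the pivot; τ = Mg(L/2) cos 1.9° = 23.87 N·m.
α = τ/I = 23.87/1.492 = 16.00 rad/s².

α ≈ 16.0 rad/s²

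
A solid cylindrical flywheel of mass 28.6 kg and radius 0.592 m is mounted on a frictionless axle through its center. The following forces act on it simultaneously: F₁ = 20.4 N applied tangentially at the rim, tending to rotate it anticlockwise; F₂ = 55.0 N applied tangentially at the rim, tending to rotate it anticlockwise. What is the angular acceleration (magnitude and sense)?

I = ½MR² = (1/2)(28.6)(0.592)² = 5.012 kg·m².
Taking anticlockwise as positive: τ₁ = +(20.4)(0.592) = +12.08 N·m; τ₂ = +(55.0)(0.592) = +32.56 N·m.
Net torque τ = 44.64 N·m.
α = τ/I = 44.64/5.012 = 8.907 rad/s².

α ≈ 8.91 rad/s², anticlockwise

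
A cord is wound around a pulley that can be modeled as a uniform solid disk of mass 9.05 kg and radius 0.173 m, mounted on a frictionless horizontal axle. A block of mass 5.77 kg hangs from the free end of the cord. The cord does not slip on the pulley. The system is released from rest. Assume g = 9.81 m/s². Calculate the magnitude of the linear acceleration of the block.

I = ½MR² = (1/2)(9.05)(0.173)² = 0.1354 kg·m².
Block: mg − T = ma. Pulley: TR = Iα. No-slip: a = αR, so T = (I/R²)a = 4.525·a.
Then mg = (m + 4.525)a, so a = (5.77)(9.81)/(5.77 + 4.525) = 5.498 m/s².

a ≈ 5.50 m/s²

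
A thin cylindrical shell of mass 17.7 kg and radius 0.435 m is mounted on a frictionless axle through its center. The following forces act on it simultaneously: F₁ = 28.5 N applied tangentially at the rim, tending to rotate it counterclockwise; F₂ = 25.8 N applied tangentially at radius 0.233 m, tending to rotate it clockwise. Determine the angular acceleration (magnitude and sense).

α ≈ 1.91 rad/s², counterclockwise

I = MR² = (17.7)(0.435)² = 3.349 kg·m².
Taking counterclockwise as positive: τ₁ = +(28.5)(0.435) = +12.40 N·m; τ₂ = −(25.8)(0.233) = −6.011 N·m.
Net torque τ = 6.386 N·m.
α = τ/I = 6.386/3.349 = 1.907 rad/s².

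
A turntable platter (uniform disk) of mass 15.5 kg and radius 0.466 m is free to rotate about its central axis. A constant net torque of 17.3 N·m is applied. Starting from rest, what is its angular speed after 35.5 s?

ω ≈ 365 rad/s

I = ½MR² = (1/2)(15.5)(0.466)² = 1.683 kg·m².
α = τ/I = 17.3/1.683 = 10.28 rad/s².
ω = ω₀ + αt = 0 + (10.28)(35.5) = 364.9 rad/s.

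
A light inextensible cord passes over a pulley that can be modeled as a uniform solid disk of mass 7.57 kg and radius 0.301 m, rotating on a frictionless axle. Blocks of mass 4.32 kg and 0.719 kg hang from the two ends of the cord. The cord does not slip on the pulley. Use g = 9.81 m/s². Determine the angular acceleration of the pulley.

α ≈ 13.3 rad/s²

I = ½MR² = (1/2)(7.57)(0.301)² = 0.3429 kg·m².
Heavier block: m₁g − T₁ = m₁a. Lighter block: T₂ − m₂g = m₂a.
Pulley: (T₁ − T₂)R = Iα = I(a/R), so T₁ − T₂ = (I/R²)a = (1/2)M_p a = 3.785·a.
Adding the three: (m₁ − m₂)g = (m₁ + m₂ + 3.785)a, so a = (4.32 − 0.719)(9.81)/(4.32 + 0.719 + 3.785) = 4.003 m/s².
α = a/R = 4.003/0.301 = 13.30 rad/s².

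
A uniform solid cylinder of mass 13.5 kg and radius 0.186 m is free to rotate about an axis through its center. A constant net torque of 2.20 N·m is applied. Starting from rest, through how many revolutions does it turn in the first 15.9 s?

I = ½MR² = (1/2)(13.5)(0.186)² = 0.2335 kg·m².
α = τ/I = 2.20/0.2335 = 9.421 rad/s².
θ = ½αt² = ½(9.421)(15.9)² = 1191 rad.
Revolutions = θ/(2π) = 189.5.

≈ 190 revolutions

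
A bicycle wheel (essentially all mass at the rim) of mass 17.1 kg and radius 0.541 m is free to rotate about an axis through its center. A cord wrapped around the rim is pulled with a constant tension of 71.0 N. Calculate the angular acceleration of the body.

I = MR² = (17.1)(0.541)² = 5.005 kg·m².
τ = F R = (71.0)(0.541) = 38.41 N·m.
Newton's second law for rotation, τ = Iα, gives α = τ/I = 38.41/5.005 = 7.675 rad/s².

α ≈ 7.67 rad/s²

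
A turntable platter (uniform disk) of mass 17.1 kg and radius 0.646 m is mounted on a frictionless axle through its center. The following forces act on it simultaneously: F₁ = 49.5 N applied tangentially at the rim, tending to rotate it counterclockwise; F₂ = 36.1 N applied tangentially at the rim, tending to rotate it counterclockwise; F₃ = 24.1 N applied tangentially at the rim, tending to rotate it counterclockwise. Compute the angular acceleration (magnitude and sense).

α ≈ 19.9 rad/s², counterclockwise

I = ½MR² = (1/2)(17.1)(0.646)² = 3.568 kg·m².
Taking counterclockwise as positive: τ₁ = +(49.5)(0.646) = +31.98 N·m; τ₂ = +(36.1)(0.646) = +23.32 N·m; τ₃ = +(24.1)(0.646) = +15.57 N·m.
Net torque τ = 70.87 N·m.
α = τ/I = 70.87/3.568 = 19.86 rad/s².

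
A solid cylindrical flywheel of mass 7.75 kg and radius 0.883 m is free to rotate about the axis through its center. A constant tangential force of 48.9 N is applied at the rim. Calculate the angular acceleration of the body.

α ≈ 14.3 rad/s²

I = ½MR² = (1/2)(7.75)(0.883)² = 3.021 kg·m².
τ = F R = (48.9)(0.883) = 43.18 N·m.
Newton's second law for rotation, τ = Iα, gives α = τ/I = 43.18/3.021 = 14.29 rad/s².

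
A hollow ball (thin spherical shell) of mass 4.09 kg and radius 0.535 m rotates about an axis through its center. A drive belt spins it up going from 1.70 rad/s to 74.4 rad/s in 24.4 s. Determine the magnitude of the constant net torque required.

I = (2/3)MR² = (2/3)(4.09)(0.535)² = 0.7804 kg·m².
α = Δω/Δt = (74.4 − 1.70)/24.4 = 2.980 rad/s².
τ = Iα = (0.7804)(2.980) = 2.325 N·m.

τ ≈ 2.33 N·m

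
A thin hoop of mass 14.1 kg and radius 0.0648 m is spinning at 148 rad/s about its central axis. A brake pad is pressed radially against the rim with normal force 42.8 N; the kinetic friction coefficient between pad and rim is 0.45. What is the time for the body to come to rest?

t ≈ 7.02 s

I = MR² = (14.1)(0.0648)² = 0.05921 kg·m².
Friction force f = μN = (0.45)(42.8) = 19.26 N at the rim; torque magnitude τ = fR = 1.248 N·m, opposing ω.
|α| = τ/I = 1.248/0.05921 = 21.08 rad/s² (deceleration).
0 = ω₀ − |α|t ⇒ t = ω₀/|α| = 148/21.08 = 7.021 s.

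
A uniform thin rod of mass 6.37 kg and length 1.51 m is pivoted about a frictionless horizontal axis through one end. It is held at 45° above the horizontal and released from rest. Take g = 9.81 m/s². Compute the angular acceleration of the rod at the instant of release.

About the pivot, I = (1/3)ML² = (1/3)(6.37)(1.51)² = 4.841 kg·m².
The weight acts at the center, a distance L/2 = 0.7550 m from the pivot; τ = Mg(L/2) cos 45° = 33.36 N·m.
α = τ/I = 33.36/4.841 = 6.891 rad/s².

α ≈ 6.89 rad/s²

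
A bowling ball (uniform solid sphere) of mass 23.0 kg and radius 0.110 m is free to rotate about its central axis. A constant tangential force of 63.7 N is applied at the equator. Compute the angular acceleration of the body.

α ≈ 62.9 rad/s²

I = (2/5)MR² = (2/5)(23.0)(0.110)² = 0.1113 kg·m².
τ = F R = (63.7)(0.110) = 7.007 N·m.
Newton's second law for rotation, τ = Iα, gives α = τ/I = 7.007/0.1113 = 62.94 rad/s².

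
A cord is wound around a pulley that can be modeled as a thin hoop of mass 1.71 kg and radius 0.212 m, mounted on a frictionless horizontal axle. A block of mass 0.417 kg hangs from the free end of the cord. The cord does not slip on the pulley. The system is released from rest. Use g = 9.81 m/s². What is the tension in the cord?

T ≈ 3.29 N

I = MR² = (1.71)(0.212)² = 0.07685 kg·m².
Block: mg − T = ma. Pulley: TR = Iα. No-slip: a = αR, so T = (I/R²)a = 1.710·a.
Then mg = (m + 1.710)a, so a = (0.417)(9.81)/(0.417 + 1.710) = 1.923 m/s².
T = 1.710·a = 3.289 N.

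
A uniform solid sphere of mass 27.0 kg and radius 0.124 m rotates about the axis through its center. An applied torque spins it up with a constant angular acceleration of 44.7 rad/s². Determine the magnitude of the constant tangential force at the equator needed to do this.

F ≈ 59.9 N

I = (2/5)MR² = (2/5)(27.0)(0.124)² = 0.1661 kg·m².
The required torque is τ = Iα = (0.1661)(44.70) = 7.423 N·m.
A tangential force at the equator gives τ = FR, so F = τ/R = 7.423/0.124 = 59.86 N.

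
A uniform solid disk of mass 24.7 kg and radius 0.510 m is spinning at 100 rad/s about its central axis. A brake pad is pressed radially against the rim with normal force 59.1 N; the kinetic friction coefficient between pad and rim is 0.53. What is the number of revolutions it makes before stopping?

I = ½MR² = (1/2)(24.7)(0.510)² = 3.212 kg·m².
Friction force f = μN = (0.53)(59.1) = 31.32 N at the rim; torque magnitude τ = fR = 15.97 N·m, opposing ω.
|α| = τ/I = 15.97/3.212 = 4.973 rad/s² (deceleration).
ω² = ω₀² − 2|α|θ with ω = 0 ⇒ θ = ω₀²/(2|α|) = 1005 rad = 160.0 rev.

≈ 160 revolutions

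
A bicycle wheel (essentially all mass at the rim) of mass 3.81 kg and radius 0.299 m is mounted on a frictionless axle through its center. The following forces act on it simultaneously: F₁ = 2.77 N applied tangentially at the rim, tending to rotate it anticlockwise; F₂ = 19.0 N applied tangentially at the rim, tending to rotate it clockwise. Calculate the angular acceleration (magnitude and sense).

α ≈ 14.2 rad/s², clockwise

I = MR² = (3.81)(0.299)² = 0.3406 kg·m².
Taking anticlockwise as positive: τ₁ = +(2.77)(0.299) = +0.8282 N·m; τ₂ = −(19.0)(0.299) = −5.681 N·m.
Net torque τ = -4.853 N·m.
α = τ/I = -4.853/0.3406 = -14.25 rad/s².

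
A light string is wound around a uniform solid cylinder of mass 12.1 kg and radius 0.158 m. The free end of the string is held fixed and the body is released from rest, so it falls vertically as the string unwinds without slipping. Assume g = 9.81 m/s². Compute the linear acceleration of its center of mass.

Translation: Mg − T = Ma. Rotation about the center: TR = Iα with I = ½MR².
With a = αR: T = (I/R²)a = (1/2)M a, so Mg = (1 + 0.5000)Ma.
a = g/(1 + 0.5000) = 9.81/1.500 = 6.540 m/s².

a ≈ 6.54 m/s²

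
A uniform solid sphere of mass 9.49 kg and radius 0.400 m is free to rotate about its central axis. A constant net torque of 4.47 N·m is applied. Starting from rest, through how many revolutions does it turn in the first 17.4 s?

≈ 177 revolutions

I = (2/5)MR² = (2/5)(9.49)(0.400)² = 0.6074 kg·m².
α = τ/I = 4.47/0.6074 = 7.360 rad/s².
θ = ½αt² = ½(7.360)(17.4)² = 1114 rad.
Revolutions = θ/(2π) = 177.3.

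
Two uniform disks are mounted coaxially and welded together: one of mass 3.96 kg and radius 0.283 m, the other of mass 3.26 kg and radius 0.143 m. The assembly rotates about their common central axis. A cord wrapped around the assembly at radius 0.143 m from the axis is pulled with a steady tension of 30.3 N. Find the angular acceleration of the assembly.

α ≈ 22.6 rad/s²

I = ½M₁R₁² + ½M₂R₂² = ½(3.96)(0.283)² + ½(3.26)(0.143)² = 0.1919 kg·m².
τ = F r = (30.3)(0.143) = 4.333 N·m.
α = τ/I = 4.333/0.1919 = 22.58 rad/s².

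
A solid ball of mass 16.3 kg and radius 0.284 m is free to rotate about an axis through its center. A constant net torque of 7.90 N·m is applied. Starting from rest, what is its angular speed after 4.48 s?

ω ≈ 67.3 rad/s

I = (2/5)MR² = (2/5)(16.3)(0.284)² = 0.5259 kg·m².
α = τ/I = 7.90/0.5259 = 15.02 rad/s².
ω = ω₀ + αt = 0 + (15.02)(4.48) = 67.30 rad/s.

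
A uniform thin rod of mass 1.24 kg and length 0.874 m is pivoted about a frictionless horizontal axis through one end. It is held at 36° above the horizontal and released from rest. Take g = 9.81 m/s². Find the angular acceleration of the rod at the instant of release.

About the pivot, I = (1/3)ML² = (1/3)(1.24)(0.874)² = 0.3157 kg·m².
The weight acts at the center, a distance L/2 = 0.4370 m from the pivot; τ = Mg(L/2) cos 36° = 4.301 N·m.
α = τ/I = 4.301/0.3157 = 13.62 rad/s².
(Equivalently α = (3g/(2L)) cos 36° = 13.62 rad/s².)

α ≈ 13.6 rad/s²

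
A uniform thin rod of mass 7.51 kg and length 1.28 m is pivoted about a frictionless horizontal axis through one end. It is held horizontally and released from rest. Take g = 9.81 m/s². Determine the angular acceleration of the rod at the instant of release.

About the pivot, I = (1/3)ML² = (1/3)(7.51)(1.28)² = 4.101 kg·m².
The weight acts at the center, a distance L/2 = 0.6400 m from the pivot; τ = Mg(L/2) = 47.15 N·m.
α = τ/I = 47.15/4.101 = 11.50 rad/s².

α ≈ 11.5 rad/s²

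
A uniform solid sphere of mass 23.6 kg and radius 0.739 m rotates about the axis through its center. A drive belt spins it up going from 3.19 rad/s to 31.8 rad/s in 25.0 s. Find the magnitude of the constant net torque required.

I = (2/5)MR² = (2/5)(23.6)(0.739)² = 5.155 kg·m².
α = Δω/Δt = (31.8 − 3.19)/25.0 = 1.144 rad/s².
τ = Iα = (5.155)(1.144) = 5.900 N·m.

τ ≈ 5.90 N·m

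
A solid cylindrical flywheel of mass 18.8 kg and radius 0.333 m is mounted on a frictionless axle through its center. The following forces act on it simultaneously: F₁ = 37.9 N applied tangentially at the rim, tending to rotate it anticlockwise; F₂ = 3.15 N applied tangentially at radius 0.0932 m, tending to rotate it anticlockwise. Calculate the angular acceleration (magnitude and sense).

α ≈ 12.4 rad/s², anticlockwise

I = ½MR² = (1/2)(18.8)(0.333)² = 1.042 kg·m².
Taking anticlockwise as positive: τ₁ = +(37.9)(0.333) = +12.62 N·m; τ₂ = +(3.15)(0.0932) = +0.2936 N·m.
Net torque τ = 12.91 N·m.
α = τ/I = 12.91/1.042 = 12.39 rad/s².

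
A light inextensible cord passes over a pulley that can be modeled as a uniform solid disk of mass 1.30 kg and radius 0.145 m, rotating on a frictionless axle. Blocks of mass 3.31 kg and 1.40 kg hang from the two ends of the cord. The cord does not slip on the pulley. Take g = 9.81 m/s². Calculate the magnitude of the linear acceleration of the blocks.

a ≈ 3.50 m/s²

I = ½MR² = (1/2)(1.30)(0.145)² = 0.01367 kg·m².
Heavier block: m₁g − T₁ = m₁a. Lighter block: T₂ − m₂g = m₂a.
Pulley: (T₁ − T₂)R = Iα = I(a/R), so T₁ − T₂ = (I/R²)a = (1/2)M_p a = 0.6500·a.
Adding the three: (m₁ − m₂)g = (m₁ + m₂ + 0.6500)a, so a = (3.31 − 1.40)(9.81)/(3.31 + 1.40 + 0.6500) = 3.496 m/s².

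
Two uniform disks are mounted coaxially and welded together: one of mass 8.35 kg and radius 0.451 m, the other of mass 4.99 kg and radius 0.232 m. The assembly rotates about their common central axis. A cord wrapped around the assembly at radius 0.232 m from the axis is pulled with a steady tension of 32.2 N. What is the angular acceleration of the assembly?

I = ½M₁R₁² + ½M₂R₂² = ½(8.35)(0.451)² + ½(4.99)(0.232)² = 0.9835 kg·m².
τ = F r = (32.2)(0.232) = 7.470 N·m.
α = τ/I = 7.470/0.9835 = 7.596 rad/s².

α ≈ 7.60 rad/s²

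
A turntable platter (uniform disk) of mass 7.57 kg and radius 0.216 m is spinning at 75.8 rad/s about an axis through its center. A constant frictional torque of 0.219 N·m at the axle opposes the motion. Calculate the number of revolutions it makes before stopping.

I = ½MR² = (1/2)(7.57)(0.216)² = 0.1766 kg·m².
The net torque has magnitude 0.219 N·m, opposing ω.
|α| = τ/I = 0.2190/0.1766 = 1.240 rad/s² (deceleration).
ω² = ω₀² − 2|α|θ with ω = 0 ⇒ θ = ω₀²/(2|α|) = 2317 rad = 368.7 rev.

≈ 369 revolutions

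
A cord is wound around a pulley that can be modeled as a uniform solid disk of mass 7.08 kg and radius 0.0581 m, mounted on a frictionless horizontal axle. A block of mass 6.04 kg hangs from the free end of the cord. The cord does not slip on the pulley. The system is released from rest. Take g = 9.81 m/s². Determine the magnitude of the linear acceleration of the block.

I = ½MR² = (1/2)(7.08)(0.0581)² = 0.01195 kg·m².
Block: mg − T = ma. Pulley: TR = Iα. No-slip: a = αR, so T = (I/R²)a = 3.540·a.
Then mg = (m + 3.540)a, so a = (6.04)(9.81)/(6.04 + 3.540) = 6.185 m/s².

a ≈ 6.19 m/s²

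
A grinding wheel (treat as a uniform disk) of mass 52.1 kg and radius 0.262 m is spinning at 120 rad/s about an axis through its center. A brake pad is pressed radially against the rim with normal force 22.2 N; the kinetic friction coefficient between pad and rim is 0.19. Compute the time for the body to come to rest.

t ≈ 194 s

I = ½MR² = (1/2)(52.1)(0.262)² = 1.788 kg·m².
Friction force f = μN = (0.19)(22.2) = 4.218 N at the rim; torque magnitude τ = fR = 1.105 N·m, opposing ω.
|α| = τ/I = 1.105/1.788 = 0.6180 rad/s² (deceleration).
0 = ω₀ − |α|t ⇒ t = ω₀/|α| = 120/0.6180 = 194.2 s.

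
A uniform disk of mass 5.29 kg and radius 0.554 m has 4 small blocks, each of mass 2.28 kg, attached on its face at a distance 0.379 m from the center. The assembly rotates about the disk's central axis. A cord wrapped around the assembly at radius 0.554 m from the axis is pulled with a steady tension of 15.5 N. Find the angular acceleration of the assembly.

I_disk = ½MR² = ½(5.29)(0.554)² = 0.8118 kg·m².
I_blocks = 4·m·r² = 4(2.28)(0.379)² = 1.310 kg·m².
Total I = 2.122 kg·m².
τ = F r = (15.5)(0.554) = 8.587 N·m.
α = τ/I = 8.587/2.122 = 4.047 rad/s².

α ≈ 4.05 rad/s²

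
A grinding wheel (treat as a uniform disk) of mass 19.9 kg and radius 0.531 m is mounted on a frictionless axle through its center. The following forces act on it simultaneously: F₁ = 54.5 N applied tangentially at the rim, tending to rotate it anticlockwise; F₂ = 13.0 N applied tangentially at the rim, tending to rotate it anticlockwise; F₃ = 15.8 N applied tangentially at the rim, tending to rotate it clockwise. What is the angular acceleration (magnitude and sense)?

α ≈ 9.79 rad/s², anticlockwise

I = ½MR² = (1/2)(19.9)(0.531)² = 2.806 kg·m².
Taking anticlockwise as positive: τ₁ = +(54.5)(0.531) = +28.94 N·m; τ₂ = +(13.0)(0.531) = +6.903 N·m; τ₃ = −(15.8)(0.531) = −8.390 N·m.
Net torque τ = 27.45 N·m.
α = τ/I = 27.45/2.806 = 9.785 rad/s².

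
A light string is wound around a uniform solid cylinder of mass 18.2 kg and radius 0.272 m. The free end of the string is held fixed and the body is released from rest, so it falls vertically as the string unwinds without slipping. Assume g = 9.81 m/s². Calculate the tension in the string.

T ≈ 59.5 N

Translation: Mg − T = Ma. Rotation about the center: TR = Iα with I = ½MR².
With a = αR: T = (I/R²)a = (1/2)M a, so Mg = (1 + 0.5000)Ma.
a = g/(1 + 0.5000) = 9.81/1.500 = 6.540 m/s².
T = 0.5000·M·a = (0.5000)(18.2)(6.540) = 59.51 N.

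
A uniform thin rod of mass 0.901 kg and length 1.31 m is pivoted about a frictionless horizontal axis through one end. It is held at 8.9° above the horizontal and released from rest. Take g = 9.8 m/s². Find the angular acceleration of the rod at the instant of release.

About the pivot, I = (1/3)ML² = (1/3)(0.901)(1.31)² = 0.5154 kg·m².
The weight acts at the center, a distance L/2 = 0.6550 m from the pivot; τ = Mg(L/2) cos 8.9° = 5.714 N·m.
α = τ/I = 5.714/0.5154 = 11.09 rad/s².
(Equivalently α = (3g/(2L)) cos 8.9° = 11.09 rad/s².)

α ≈ 11.1 rad/s²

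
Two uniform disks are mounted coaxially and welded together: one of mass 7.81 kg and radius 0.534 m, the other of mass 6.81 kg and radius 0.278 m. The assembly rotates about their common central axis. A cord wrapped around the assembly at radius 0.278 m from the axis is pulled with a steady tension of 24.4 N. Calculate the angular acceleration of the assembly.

α ≈ 4.93 rad/s²

I = ½M₁R₁² + ½M₂R₂² = ½(7.81)(0.534)² + ½(6.81)(0.278)² = 1.377 kg·m².
τ = F r = (24.4)(0.278) = 6.783 N·m.
α = τ/I = 6.783/1.377 = 4.927 rad/s².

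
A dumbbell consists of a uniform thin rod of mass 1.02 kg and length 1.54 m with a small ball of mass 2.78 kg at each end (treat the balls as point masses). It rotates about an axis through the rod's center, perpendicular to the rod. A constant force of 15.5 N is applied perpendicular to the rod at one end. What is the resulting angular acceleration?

α ≈ 3.41 rad/s²

I_rod = (1/12)ML² = (1/12)(1.02)(1.54)² = 0.2016 kg·m².
I_balls = 2·m·(L/2)² = 2(2.78)(0.7700)² = 3.297 kg·m².
Total I = 3.498 kg·m².
τ = F·(L/2) = (15.5)(0.770) = 11.94 N·m.
α = τ/I = 11.94/3.498 = 3.412 rad/s².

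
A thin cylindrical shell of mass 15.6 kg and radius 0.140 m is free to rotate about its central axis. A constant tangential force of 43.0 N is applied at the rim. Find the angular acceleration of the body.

α ≈ 19.7 rad/s²

I = MR² = (15.6)(0.140)² = 0.3058 kg·m².
τ = F R = (43.0)(0.140) = 6.020 N·m.
Newton's second law for rotation, τ = Iα, gives α = τ/I = 6.020/0.3058 = 19.69 rad/s².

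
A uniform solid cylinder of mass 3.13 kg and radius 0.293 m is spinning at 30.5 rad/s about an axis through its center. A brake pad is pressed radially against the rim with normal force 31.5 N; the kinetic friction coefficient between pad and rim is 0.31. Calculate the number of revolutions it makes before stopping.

I = ½MR² = (1/2)(3.13)(0.293)² = 0.1344 kg·m².
Friction force f = μN = (0.31)(31.5) = 9.765 N at the rim; torque magnitude τ = fR = 2.861 N·m, opposing ω.
|α| = τ/I = 2.861/0.1344 = 21.30 rad/s² (deceleration).
ω² = ω₀² − 2|α|θ with ω = 0 ⇒ θ = ω₀²/(2|α|) = 21.84 rad = 3.476 rev.

≈ 3.48 revolutions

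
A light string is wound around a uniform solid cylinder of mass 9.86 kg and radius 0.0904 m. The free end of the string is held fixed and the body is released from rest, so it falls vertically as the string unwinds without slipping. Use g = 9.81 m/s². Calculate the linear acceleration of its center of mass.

Translation: Mg − T = Ma. Rotation about the center: TR = Iα with I = ½MR².
With a = αR: T = (I/R²)a = (1/2)M a, so Mg = (1 + 0.5000)Ma.
a = g/(1 + 0.5000) = 9.81/1.500 = 6.540 m/s².

a ≈ 6.54 m/s²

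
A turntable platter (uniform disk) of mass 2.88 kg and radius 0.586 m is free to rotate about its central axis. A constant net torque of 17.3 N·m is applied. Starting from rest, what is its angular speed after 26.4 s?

I = ½MR² = (1/2)(2.88)(0.586)² = 0.4945 kg·m².
α = τ/I = 17.3/0.4945 = 34.99 rad/s².
ω = ω₀ + αt = 0 + (34.99)(26.4) = 923.6 rad/s.

ω ≈ 924 rad/s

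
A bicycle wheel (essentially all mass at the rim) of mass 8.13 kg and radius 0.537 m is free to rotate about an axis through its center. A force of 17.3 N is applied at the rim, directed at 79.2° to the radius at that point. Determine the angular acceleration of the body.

I = MR² = (8.13)(0.537)² = 2.344 kg·m².
Only the tangential component produces torque: τ = F R sinθ = (17.3)(0.537) sin 79.2° = 9.126 N·m.
Newton's second law for rotation, τ = Iα, gives α = τ/I = 9.126/2.344 = 3.892 rad/s².

α ≈ 3.89 rad/s²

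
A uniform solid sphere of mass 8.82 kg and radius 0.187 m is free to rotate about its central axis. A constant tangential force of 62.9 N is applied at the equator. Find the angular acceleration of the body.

I = (2/5)MR² = (2/5)(8.82)(0.187)² = 0.1234 kg·m².
τ = F R = (62.9)(0.187) = 11.76 N·m.
From τ = Iα: α = 11.76/0.1234 = 95.34 rad/s².

α ≈ 95.3 rad/s²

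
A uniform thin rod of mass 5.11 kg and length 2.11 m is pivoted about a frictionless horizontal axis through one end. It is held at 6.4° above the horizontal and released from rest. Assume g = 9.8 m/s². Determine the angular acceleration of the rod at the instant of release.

About the pivot, I = (1/3)ML² = (1/3)(5.11)(2.11)² = 7.583 kg·m².
The weight acts at the center, a distance L/2 = 1.055 m from the pivot; τ = Mg(L/2) cos 6.4° = 52.50 N·m.
α = τ/I = 52.50/7.583 = 6.923 rad/s².

α ≈ 6.92 rad/s²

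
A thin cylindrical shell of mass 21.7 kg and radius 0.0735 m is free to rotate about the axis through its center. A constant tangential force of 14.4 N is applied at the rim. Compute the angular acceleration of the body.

α ≈ 9.03 rad/s²

I = MR² = (21.7)(0.0735)² = 0.1172 kg·m².
τ = F R = (14.4)(0.0735) = 1.058 N·m.
Newton's second law for rotation, τ = Iα, gives α = τ/I = 1.058/0.1172 = 9.028 rad/s².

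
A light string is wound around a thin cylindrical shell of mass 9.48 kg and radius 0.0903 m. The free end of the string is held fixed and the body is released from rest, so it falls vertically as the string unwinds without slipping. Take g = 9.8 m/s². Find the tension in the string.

T ≈ 46.5 N

Translation: Mg − T = Ma. Rotation about the center: TR = Iα with I = MR².
With a = αR: T = (I/R²)a = M a, so Mg = (1 + 1.000)Ma.
a = g/(1 + 1.000) = 9.8/2.000 = 4.900 m/s².
T = 1.000·M·a = (1.000)(9.48)(4.900) = 46.45 N.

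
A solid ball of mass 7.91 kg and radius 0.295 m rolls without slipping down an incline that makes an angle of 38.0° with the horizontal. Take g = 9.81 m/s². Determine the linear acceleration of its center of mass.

a ≈ 4.31 m/s²

Translation along the incline: Mg sinθ − f = Ma.
Rotation about the center: fR = Iα with I = (2/5)MR². No-slip gives a = αR, so f = (I/R²)a = (2/5)M a.
Substituting: Mg sinθ = (1 + 0.4000)Ma, so a = g sinθ/(1 + 0.4000) = (9.81) sin 38.0° / 1.400 = 4.314 m/s².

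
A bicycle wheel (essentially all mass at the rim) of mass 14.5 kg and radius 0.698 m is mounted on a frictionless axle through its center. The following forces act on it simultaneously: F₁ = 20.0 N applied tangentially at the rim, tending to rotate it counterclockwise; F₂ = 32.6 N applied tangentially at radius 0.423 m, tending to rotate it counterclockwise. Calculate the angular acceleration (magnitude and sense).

α ≈ 3.93 rad/s², counterclockwise

I = MR² = (14.5)(0.698)² = 7.064 kg·m².
Taking counterclockwise as positive: τ₁ = +(20.0)(0.698) = +13.96 N·m; τ₂ = +(32.6)(0.423) = +13.79 N·m.
Net torque τ = 27.75 N·m.
α = τ/I = 27.75/7.064 = 3.928 rad/s².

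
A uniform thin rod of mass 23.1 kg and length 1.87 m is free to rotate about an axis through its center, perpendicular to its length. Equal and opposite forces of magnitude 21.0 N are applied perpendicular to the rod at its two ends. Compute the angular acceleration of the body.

α ≈ 5.83 rad/s²

I = (1/12)ML² = (1/12)(23.1)(1.87)² = 6.732 kg·m².
The couple gives τ = F·(L/2) + F·(L/2) = F L = (21.0)(1.87) = 39.27 N·m.
From τ = Iα: α = 39.27/6.732 = 5.834 rad/s².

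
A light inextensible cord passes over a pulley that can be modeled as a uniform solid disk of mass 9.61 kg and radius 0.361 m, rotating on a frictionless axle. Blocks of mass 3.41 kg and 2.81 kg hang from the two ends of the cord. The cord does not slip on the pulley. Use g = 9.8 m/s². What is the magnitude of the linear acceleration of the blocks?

a ≈ 0.533 m/s²

I = ½MR² = (1/2)(9.61)(0.361)² = 0.6262 kg·m².
Heavier block: m₁g − T₁ = m₁a. Lighter block: T₂ − m₂g = m₂a.
Pulley: (T₁ − T₂)R = Iα = I(a/R), so T₁ − T₂ = (I/R²)a = (1/2)M_p a = 4.805·a.
Adding the three: (m₁ − m₂)g = (m₁ + m₂ + 4.805)a, so a = (3.41 − 2.81)(9.8)/(3.41 + 2.81 + 4.805) = 0.5333 m/s².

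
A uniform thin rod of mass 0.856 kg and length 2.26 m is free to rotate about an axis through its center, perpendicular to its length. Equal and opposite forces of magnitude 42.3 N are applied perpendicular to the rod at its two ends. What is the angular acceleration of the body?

I = (1/12)ML² = (1/12)(0.856)(2.26)² = 0.3643 kg·m².
The couple gives τ = F·(L/2) + F·(L/2) = F L = (42.3)(2.26) = 95.60 N·m.
From τ = Iα: α = 95.60/0.3643 = 262.4 rad/s².

α ≈ 262 rad/s²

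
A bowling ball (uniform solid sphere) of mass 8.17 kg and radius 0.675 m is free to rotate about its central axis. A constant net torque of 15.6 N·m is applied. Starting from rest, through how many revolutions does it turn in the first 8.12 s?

≈ 55.0 revolutions

I = (2/5)MR² = (2/5)(8.17)(0.675)² = 1.489 kg·m².
α = τ/I = 15.6/1.489 = 10.48 rad/s².
θ = ½αt² = ½(10.48)(8.12)² = 345.4 rad.
Revolutions = θ/(2π) = 54.97.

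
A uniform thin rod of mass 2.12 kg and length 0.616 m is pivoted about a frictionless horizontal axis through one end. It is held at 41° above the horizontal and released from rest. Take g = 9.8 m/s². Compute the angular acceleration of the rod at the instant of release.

α ≈ 18.0 rad/s²

About the pivot, I = (1/3)ML² = (1/3)(2.12)(0.616)² = 0.2681 kg·m².
The weight acts at the center, a distance L/2 = 0.3080 m from the pivot; τ = Mg(L/2) cos 41° = 4.829 N·m.
α = τ/I = 4.829/0.2681 = 18.01 rad/s².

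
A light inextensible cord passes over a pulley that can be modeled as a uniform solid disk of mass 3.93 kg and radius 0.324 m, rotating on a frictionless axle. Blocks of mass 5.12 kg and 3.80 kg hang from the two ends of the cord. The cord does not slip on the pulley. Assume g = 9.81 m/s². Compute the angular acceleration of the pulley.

I = ½MR² = (1/2)(3.93)(0.324)² = 0.2063 kg·m².
Heavier block: m₁g − T₁ = m₁a. Lighter block: T₂ − m₂g = m₂a.
Pulley: (T₁ − T₂)R = Iα = I(a/R), so T₁ − T₂ = (I/R²)a = (1/2)M_p a = 1.965·a.
Adding the three: (m₁ − m₂)g = (m₁ + m₂ + 1.965)a, so a = (5.12 − 3.80)(9.81)/(5.12 + 3.80 + 1.965) = 1.190 m/s².
α = a/R = 1.190/0.324 = 3.672 rad/s².

α ≈ 3.67 rad/s²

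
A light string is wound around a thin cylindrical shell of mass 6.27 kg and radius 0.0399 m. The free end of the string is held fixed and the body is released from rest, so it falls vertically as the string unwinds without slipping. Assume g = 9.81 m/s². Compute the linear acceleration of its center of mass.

a ≈ 4.91 m/s²

Translation: Mg − T = Ma. Rotation about the center: TR = Iα with I = MR².
With a = αR: T = (I/R²)a = M a, so Mg = (1 + 1.000)Ma.
a = g/(1 + 1.000) = 9.81/2.000 = 4.905 m/s².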